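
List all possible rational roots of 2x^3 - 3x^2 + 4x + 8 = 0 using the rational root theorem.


Rational root theorem: possible roots are ±p/q where:
  p divides the constant term (8): p ∈ {1, 2, 4, 8}
  q divides the leading coefficient (2): q ∈ {1, 2}

All possible rational roots: -8, -4, -2, -1, -1/2, 1/2, 1, 2, 4, 8

-8, -4, -2, -1, -1/2, 1/2, 1, 2, 4, 8


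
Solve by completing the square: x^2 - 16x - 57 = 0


Start: x^2 - 16x - 57 = 0
Move constant: x^2 - 16x = 57
Half of -16 is -8, squared is 64
Add 64 to both sides: x^2 - 16x + 64 = 121
(x - 8)^2 = 121
x - 8 = ±11
x = 8 + 11 = 19 or x = 8 - 11 = -3

x = -3, x = 19


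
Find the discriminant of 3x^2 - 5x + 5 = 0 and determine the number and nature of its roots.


For ax^2 + bx + c = 0, discriminant D = b^2 - 4ac
Here a = 3, b = -5, c = 5
D = (-5)^2 - 4(3)(5) = 25 - 60 = -35

D = -35 < 0
The equation has no real roots (2 complex conjugate roots).

Discriminant = -35, no real roots (2 complex conjugate roots)


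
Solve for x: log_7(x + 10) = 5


Convert to exponential form: x + 10 = 7^5 = 16807
x = 16807 - 10 = 16797
Check: log_7(16797 + 10) = log_7(16807) = log_7(16807) = 5 ✓

x = 16797


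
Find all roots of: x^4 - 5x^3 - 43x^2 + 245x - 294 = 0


Let p(x) = x^4 - 5x^3 - 43x^2 + 245x - 294. By the rational root theorem (leading coefficient 1), any rational root is an integer divisor of 294: try ±1, ±2, ... in turn.
Test x = 1: value = -96 ≠ 0.
Test x = -1: value = -576 ≠ 0.
Test x = 2: value = 0 ✓, so (x - 2) is a factor.
Synthetic division by (x - 2): bring down 1; 1(2) - 5 = -3; (-3)(2) - 43 = -49; (-49)(2) + 245 = 147; 147(2) - 294 = 0 → quotient x^3 - 3x^2 - 49x + 147, remainder 0.
Continue with the quotient x^3 - 3x^2 - 49x + 147 (candidates must divide 147).
Test x = 3: value = 0 ✓, so (x - 3) is a factor.
Synthetic division by (x - 3): bring down 1; 1(3) - 3 = 0; 0(3) - 49 = -49; (-49)(3) + 147 = 0 → quotient x^2 - 49, remainder 0.
Solve the quadratic x^2 - 49 = 0: discriminant = 0^2 - 4(1)(-49) = 0 + 196 = 196.
sqrt(196) = 14, so x = (0 ± 14)/2: x = 7 or x = -7.
Collecting all roots found:

x = -7, x = 2, x = 3, x = 7


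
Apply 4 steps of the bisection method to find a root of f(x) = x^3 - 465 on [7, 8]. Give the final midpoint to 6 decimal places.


f(x) = x^3 - 465
f(7) = -122 < 0
f(8) = 47 > 0

Step 1: midpoint = (7.000000 + 8.000000)/2 = 7.500000
  f(7.500000) = -43.125000
  f(mid) < 0, so root is in [7.500000, 8.000000]

Step 2: midpoint = (7.500000 + 8.000000)/2 = 7.750000
  f(7.750000) = 0.484375
  f(mid) > 0, so root is in [7.500000, 7.750000]

Step 3: midpoint = (7.500000 + 7.750000)/2 = 7.625000
  f(7.625000) = -21.677734
  f(mid) < 0, so root is in [7.625000, 7.750000]

Step 4: midpoint = (7.625000 + 7.750000)/2 = 7.687500
  f(7.687500) = -10.686768
  f(mid) < 0, so root is in [7.687500, 7.750000]

midpoint = 7.687500


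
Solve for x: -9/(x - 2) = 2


Multiply both sides by (x - 2): -9 = 2(x - 2)
Distribute: -9 = 2x - 4
2x = -9 + 4 = -5
x = -5/2

x = -5/2


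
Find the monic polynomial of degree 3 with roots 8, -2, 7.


A monic polynomial with roots 8, -2, 7 is:
p(x) = (x - 8)(x + 2)(x - 7)
After multiplying by (x - 8): x - 8
After multiplying by (x + 2): x^2 - 6x - 16
After multiplying by (x - 7): x^3 - 13x^2 + 26x + 112

x^3 - 13x^2 + 26x + 112


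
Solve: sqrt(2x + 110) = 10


Square both sides: 2x + 110 = 10^2 = 100
2x = 100 - 110 = -10
x = -5
Check: sqrt(2*(-5) + 110) = sqrt(100) = 10 ✓

x = -5


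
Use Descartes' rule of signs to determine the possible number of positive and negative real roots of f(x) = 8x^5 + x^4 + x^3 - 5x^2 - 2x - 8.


Descartes' rule of signs:

For positive roots, count sign changes in f(x) = 8x^5 + x^4 + x^3 - 5x^2 - 2x - 8:
Signs of coefficients: +, +, +, -, -, -
Number of sign changes: 1
Possible positive real roots: 1

For negative roots, examine f(-x) = -8x^5 + x^4 - x^3 - 5x^2 + 2x - 8:
Signs of coefficients: -, +, -, -, +, -
Number of sign changes: 4
Possible negative real roots: 4, 2, 0

Positive roots: 1; Negative roots: 4 or 2 or 0


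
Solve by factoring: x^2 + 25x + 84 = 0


We need two numbers that multiply to 84 and add to 25.
Those numbers are 21 and 4 (since 21 * 4 = 84 and 21 + 4 = 25).
So x^2 + 25x + 84 = (x + 21)(x + 4) = 0
Setting each factor to zero: x = -21 or x = -4

x = -21, x = -4


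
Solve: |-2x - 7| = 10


An absolute value equation |expr| = 10 gives two cases:
Case 1: -2x - 7 = 10
  -2x = 17, so x = -17/2
Case 2: -2x - 7 = -10
  -2x = -3, so x = 3/2

x = -17/2, x = 3/2


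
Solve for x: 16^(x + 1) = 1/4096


Express both sides with the same base.
1/4096 = 16^(-3)
Since the bases match, equate exponents: x + 1 = -3
So x = -3 - (1) = -4

x = -4


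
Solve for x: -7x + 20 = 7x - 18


Starting with: -7x + 20 = 7x - 18
Move all x terms to left: (-7 - 7)x = -18 - 20
Simplify: -14x = -38
Divide both sides by -14: x = 19/7

x = 19/7


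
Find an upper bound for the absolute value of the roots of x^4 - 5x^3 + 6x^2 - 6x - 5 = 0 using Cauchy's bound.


Cauchy's bound: all roots r satisfy |r| <= 1 + max(|a_i/a_n|) for i = 0,...,n-1
where a_n is the leading coefficient.

Coefficients: [1, -5, 6, -6, -5]
Leading coefficient a_n = 1
Ratios |a_i/a_n|: 5, 6, 6, 5
Maximum ratio: 6
Cauchy's bound: |r| <= 1 + 6 = 7

Upper bound = 7


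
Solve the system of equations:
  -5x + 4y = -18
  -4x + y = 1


Using Cramer's rule:
Determinant D = (-5)(1) - (-4)(4) = -5 + 16 = 11
Dx = (-18)(1) - (1)(4) = -18 - 4 = -22
Dy = (-5)(1) - (-4)(-18) = -5 - 72 = -77
x = Dx/D = -22/11 = -2
y = Dy/D = -77/11 = -7

x = -2, y = -7


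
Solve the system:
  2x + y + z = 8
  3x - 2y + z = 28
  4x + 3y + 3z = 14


Using Cramer's rule. Expand each determinant along the first row.
D  = 2*[(-2)*3 - 1*3] - 1*[3*3 - 1*4] + 1*[3*3 - (-2)*4]
  = 2*(-9) - 1*(5) + 1*(17) = -6
Dx = 8*[(-2)*3 - 1*3] - 1*[28*3 - 1*14] + 1*[28*3 - (-2)*14]
  = 8*(-9) - 1*(70) + 1*(112) = -30
Dy = 2*[28*3 - 1*14] - 8*[3*3 - 1*4] + 1*[3*14 - 28*4]
  = 2*(70) - 8*(5) + 1*(-70) = 30
Dz = 2*[(-2)*14 - 28*3] - 1*[3*14 - 28*4] + 8*[3*3 - (-2)*4]
  = 2*(-112) - 1*(-70) + 8*(17) = -18
x = Dx/D = -30/-6 = 5, y = Dy/D = 30/-6 = -5, z = Dz/D = -18/-6 = 3
Check eq1: (2)(5) + (1)(-5) + (1)(3) = 8 = 8 ✓
Check eq2: (3)(5) + (-2)(-5) + (1)(3) = 28 = 28 ✓
Check eq3: (4)(5) + (3)(-5) + (3)(3) = 14 = 14 ✓

x = 5, y = -5, z = 3


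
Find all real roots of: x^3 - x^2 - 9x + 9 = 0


Let p(x) = x^3 - x^2 - 9x + 9. By the rational root theorem (leading coefficient 1), any rational root is an integer divisor of 9: try ±1, ±2, ... in turn.
Test x = 1: value = 0 ✓, so (x - 1) is a factor.
Synthetic division by (x - 1): bring down 1; 1(1) - 1 = 0; 0(1) - 9 = -9; (-9)(1) + 9 = 0 → quotient x^2 - 9, remainder 0.
Solve the quadratic x^2 - 9 = 0: discriminant = 0^2 - 4(1)(-9) = 0 + 36 = 36.
sqrt(36) = 6, so x = (0 ± 6)/2: x = 3 or x = -3.

x = -3, x = 1, x = 3


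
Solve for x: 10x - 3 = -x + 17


Starting with: 10x - 3 = -x + 17
Move all x terms to left: (10 + 1)x = 17 + 3
Simplify: 11x = 20
Divide both sides by 11: x = 20/11

x = 20/11


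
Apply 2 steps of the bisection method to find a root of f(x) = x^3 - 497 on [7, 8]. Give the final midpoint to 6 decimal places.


f(x) = x^3 - 497
f(7) = -154 < 0
f(8) = 15 > 0

Step 1: midpoint = (7.000000 + 8.000000)/2 = 7.500000
  f(7.500000) = -75.125000
  f(mid) < 0, so root is in [7.500000, 8.000000]

Step 2: midpoint = (7.500000 + 8.000000)/2 = 7.750000
  f(7.750000) = -31.515625
  f(mid) < 0, so root is in [7.750000, 8.000000]

midpoint = 7.750000


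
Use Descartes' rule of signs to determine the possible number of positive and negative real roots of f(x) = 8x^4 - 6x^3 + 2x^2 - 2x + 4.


Descartes' rule of signs:

For positive roots, count sign changes in f(x) = 8x^4 - 6x^3 + 2x^2 - 2x + 4:
Signs of coefficients: +, -, +, -, +
Number of sign changes: 4
Possible positive real roots: 4, 2, 0

For negative roots, examine f(-x) = 8x^4 + 6x^3 + 2x^2 + 2x + 4:
Signs of coefficients: +, +, +, +, +
Number of sign changes: 0
Possible negative real roots: 0

Positive roots: 4 or 2 or 0; Negative roots: 0


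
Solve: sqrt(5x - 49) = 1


Square both sides: 5x - 49 = 1^2 = 1
5x = 1 + 49 = 50
x = 10
Check: sqrt(5*10 - 49) = sqrt(1) = 1 ✓

x = 10


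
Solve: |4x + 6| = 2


An absolute value equation |expr| = 2 gives two cases:
Case 1: 4x + 6 = 2
  4x = -4, so x = -1
Case 2: 4x + 6 = -2
  4x = -8, so x = -2

x = -2, x = -1


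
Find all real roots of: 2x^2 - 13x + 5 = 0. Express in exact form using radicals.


Using the quadratic formula: x = (-b ± sqrt(b^2 - 4ac)) / (2a)
Here a = 2, b = -13, c = 5
Discriminant = b^2 - 4ac = (-13)^2 - 4(2)(5) = 169 - 40 = 129
Since discriminant = 129 > 0, there are two real roots.
x = (13 ± sqrt(129)) / 4
Numerically: x ≈ 6.0895 or x ≈ 0.4105

x = (13 + sqrt(129)) / 4 or x = (13 - sqrt(129)) / 4


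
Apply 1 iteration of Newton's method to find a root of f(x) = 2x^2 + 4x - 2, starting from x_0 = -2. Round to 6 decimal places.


Newton's method: x_(n+1) = x_n - f(x_n)/f'(x_n)
f(x) = 2x^2 + 4x - 2
f'(x) = 4x + 4

Iteration 1:
  f(-2.000000) = -2.000000
  f'(-2.000000) = -4.000000
  x_1 = -2.000000 - (-2.000000)/(-4.000000) = -2.500000

x_1 = -2.500000


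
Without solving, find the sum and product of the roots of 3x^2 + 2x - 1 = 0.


By Vieta's formulas for ax^2 + bx + c = 0:
  Sum of roots = -b/a
  Product of roots = c/a

Here a = 3, b = 2, c = -1
Sum = -(2)/3 = -2/3
Product = -1/3 = -1/3

Sum = -2/3, Product = -1/3


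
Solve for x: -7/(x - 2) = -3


Multiply both sides by (x - 2): -7 = -3(x - 2)
Distribute: -7 = -3x + 6
-3x = -7 - 6 = -13
x = 13/3

x = 13/3


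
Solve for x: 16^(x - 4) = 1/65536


Express both sides with the same base.
1/65536 = 16^(-4)
Since the bases match, equate exponents: x - 4 = -4
So x = -4 - (-4) = 0

x = 0


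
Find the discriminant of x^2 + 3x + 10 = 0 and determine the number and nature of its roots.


For ax^2 + bx + c = 0, discriminant D = b^2 - 4ac
Here a = 1, b = 3, c = 10
D = (3)^2 - 4(1)(10) = 9 - 40 = -31

D = -31 < 0
The equation has no real roots (2 complex conjugate roots).

Discriminant = -31, no real roots (2 complex conjugate roots)


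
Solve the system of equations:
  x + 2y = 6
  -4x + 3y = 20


Using Cramer's rule:
Determinant D = (1)(3) - (-4)(2) = 3 + 8 = 11
Dx = (6)(3) - (20)(2) = 18 - 40 = -22
Dy = (1)(20) - (-4)(6) = 20 + 24 = 44
x = Dx/D = -22/11 = -2
y = Dy/D = 44/11 = 4

x = -2, y = 4


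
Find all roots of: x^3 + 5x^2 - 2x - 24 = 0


Let p(x) = x^3 + 5x^2 - 2x - 24. By the rational root theorem (leading coefficient 1), any rational root is an integer divisor of 24: try ±1, ±2, ... in turn.
Test x = 1: value = -20 ≠ 0.
Test x = -1: value = -18 ≠ 0.
Test x = 2: value = 0 ✓, so (x - 2) is a factor.
Synthetic division by (x - 2): bring down 1; 1(2) + 5 = 7; 7(2) - 2 = 12; 12(2) - 24 = 0 → quotient x^2 + 7x + 12, remainder 0.
Solve the quadratic x^2 + 7x + 12 = 0: discriminant = 7^2 - 4(1)(12) = 49 - 48 = 1.
sqrt(1) = 1, so x = (-7 ± 1)/2: x = -3 or x = -4.
Collecting all roots found:

x = -4, x = -3, x = 2


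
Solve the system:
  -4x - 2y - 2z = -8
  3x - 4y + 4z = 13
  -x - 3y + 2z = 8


Using Cramer's rule. Expand each determinant along the first row.
D  = (-4)*[(-4)*2 - 4*(-3)] - (-2)*[3*2 - 4*(-1)] + (-2)*[3*(-3) - (-4)*(-1)]
  = (-4)*(4) - (-2)*(10) + (-2)*(-13) = 30
Dx = (-8)*[(-4)*2 - 4*(-3)] - (-2)*[13*2 - 4*8] + (-2)*[13*(-3) - (-4)*8]
  = (-8)*(4) - (-2)*(-6) + (-2)*(-7) = -30
Dy = (-4)*[13*2 - 4*8] - (-8)*[3*2 - 4*(-1)] + (-2)*[3*8 - 13*(-1)]
  = (-4)*(-6) - (-8)*(10) + (-2)*(37) = 30
Dz = (-4)*[(-4)*8 - 13*(-3)] - (-2)*[3*8 - 13*(-1)] + (-8)*[3*(-3) - (-4)*(-1)]
  = (-4)*(7) - (-2)*(37) + (-8)*(-13) = 150
x = Dx/D = -30/30 = -1, y = Dy/D = 30/30 = 1, z = Dz/D = 150/30 = 5
Check eq1: (-4)(-1) + (-2)(1) + (-2)(5) = -8 = -8 ✓
Check eq2: (3)(-1) + (-4)(1) + (4)(5) = 13 = 13 ✓
Check eq3: (-1)(-1) + (-3)(1) + (2)(5) = 8 = 8 ✓

x = -1, y = 1, z = 5


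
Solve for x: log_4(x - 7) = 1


Convert to exponential form: x - 7 = 4^1 = 4
x = 4 + 7 = 11
Check: log_4(11 - 7) = log_4(4) = log_4(4) = 1 ✓

x = 11


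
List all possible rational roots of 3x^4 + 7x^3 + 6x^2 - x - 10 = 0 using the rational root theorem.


Rational root theorem: possible roots are ±p/q where:
  p divides the constant term (-10): p ∈ {1, 2, 5, 10}
  q divides the leading coefficient (3): q ∈ {1, 3}

All possible rational roots: -10, -5, -10/3, -2, -5/3, -1, -2/3, -1/3, 1/3, 2/3, 1, 5/3, 2, 10/3, 5, 10

-10, -5, -10/3, -2, -5/3, -1, -2/3, -1/3, 1/3, 2/3, 1, 5/3, 2, 10/3, 5, 10


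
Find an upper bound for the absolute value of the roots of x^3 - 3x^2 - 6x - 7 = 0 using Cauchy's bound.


Cauchy's bound: all roots r satisfy |r| <= 1 + max(|a_i/a_n|) for i = 0,...,n-1
where a_n is the leading coefficient.

Coefficients: [1, -3, -6, -7]
Leading coefficient a_n = 1
Ratios |a_i/a_n|: 3, 6, 7
Maximum ratio: 7
Cauchy's bound: |r| <= 1 + 7 = 8

Upper bound = 8


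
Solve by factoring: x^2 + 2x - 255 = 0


We need two numbers that multiply to -255 and add to 2.
Those numbers are 17 and -15 (since 17 * (-15) = -255 and 17 + (-15) = 2).
So x^2 + 2x - 255 = (x + 17)(x - 15) = 0
Setting each factor to zero: x = -17 or x = 15

x = -17, x = 15


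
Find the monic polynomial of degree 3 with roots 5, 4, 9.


A monic polynomial with roots 5, 4, 9 is:
p(x) = (x - 5)(x - 4)(x - 9)
After multiplying by (x - 5): x - 5
After multiplying by (x - 4): x^2 - 9x + 20
After multiplying by (x - 9): x^3 - 18x^2 + 101x - 180

x^3 - 18x^2 + 101x - 180


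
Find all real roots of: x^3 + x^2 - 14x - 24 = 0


Let p(x) = x^3 + x^2 - 14x - 24. By the rational root theorem (leading coefficient 1), any rational root is an integer divisor of 24: try ±1, ±2, ... in turn.
Test x = 1: value = -36 ≠ 0.
Test x = -1: value = -10 ≠ 0.
Test x = 2: value = -40 ≠ 0.
Test x = -2: value = 0 ✓, so (x + 2) is a factor.
Synthetic division by (x + 2): bring down 1; 1(-2) + 1 = -1; (-1)(-2) - 14 = -12; (-12)(-2) - 24 = 0 → quotient x^2 - x - 12, remainder 0.
Solve the quadratic x^2 - x - 12 = 0: discriminant = (-1)^2 - 4(1)(-12) = 1 + 48 = 49.
sqrt(49) = 7, so x = (1 ± 7)/2: x = 4 or x = -3.

x = -3, x = -2, x = 4


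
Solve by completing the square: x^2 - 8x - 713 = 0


Start: x^2 - 8x - 713 = 0
Move constant: x^2 - 8x = 713
Half of -8 is -4, squared is 16
Add 16 to both sides: x^2 - 8x + 16 = 729
(x - 4)^2 = 729
x - 4 = ±27
x = 4 + 27 = 31 or x = 4 - 27 = -23

x = -23, x = 31


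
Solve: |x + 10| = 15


An absolute value equation |expr| = 15 gives two cases:
Case 1: x + 10 = 15
  x = 5, so x = 5
Case 2: x + 10 = -15
  x = -25, so x = -25

x = -25, x = 5


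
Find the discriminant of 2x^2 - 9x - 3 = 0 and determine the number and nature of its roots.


For ax^2 + bx + c = 0, discriminant D = b^2 - 4ac
Here a = 2, b = -9, c = -3
D = (-9)^2 - 4(2)(-3) = 81 + 24 = 105

D = 105 > 0 but not a perfect square
The equation has 2 distinct real irrational roots.

Discriminant = 105, 2 distinct real irrational roots


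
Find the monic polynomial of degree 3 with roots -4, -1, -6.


A monic polynomial with roots -4, -1, -6 is:
p(x) = (x + 4)(x + 1)(x + 6)
After multiplying by (x + 4): x + 4
After multiplying by (x + 1): x^2 + 5x + 4
After multiplying by (x + 6): x^3 + 11x^2 + 34x + 24

x^3 + 11x^2 + 34x + 24


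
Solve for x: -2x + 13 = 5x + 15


Starting with: -2x + 13 = 5x + 15
Move all x terms to left: (-2 - 5)x = 15 - 13
Simplify: -7x = 2
Divide both sides by -7: x = -2/7

x = -2/7


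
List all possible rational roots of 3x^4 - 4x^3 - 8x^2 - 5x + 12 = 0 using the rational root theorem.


Rational root theorem: possible roots are ±p/q where:
  p divides the constant term (12): p ∈ {1, 2, 3, 4, 6, 12}
  q divides the leading coefficient (3): q ∈ {1, 3}

All possible rational roots: -12, -6, -4, -3, -2, -4/3, -1, -2/3, -1/3, 1/3, 2/3, 1, 4/3, 2, 3, 4, 6, 12

-12, -6, -4, -3, -2, -4/3, -1, -2/3, -1/3, 1/3, 2/3, 1, 4/3, 2, 3, 4, 6, 12


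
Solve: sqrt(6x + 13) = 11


Square both sides: 6x + 13 = 11^2 = 121
6x = 121 - 13 = 108
x = 18
Check: sqrt(6*18 + 13) = sqrt(121) = 11 ✓

x = 18


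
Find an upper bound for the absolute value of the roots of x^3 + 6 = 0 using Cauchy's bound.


Cauchy's bound: all roots r satisfy |r| <= 1 + max(|a_i/a_n|) for i = 0,...,n-1
where a_n is the leading coefficient.

Coefficients: [1, 0, 0, 6]
Leading coefficient a_n = 1
Ratios |a_i/a_n|: 0, 0, 6
Maximum ratio: 6
Cauchy's bound: |r| <= 1 + 6 = 7

Upper bound = 7


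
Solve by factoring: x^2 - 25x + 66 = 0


We need two numbers that multiply to 66 and add to -25.
Those numbers are -22 and -3 (since (-22) * (-3) = 66 and (-22) + (-3) = -25).
So x^2 - 25x + 66 = (x - 22)(x - 3) = 0
Setting each factor to zero: x = 22 or x = 3

x = 3, x = 22


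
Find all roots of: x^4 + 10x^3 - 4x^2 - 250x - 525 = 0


Let p(x) = x^4 + 10x^3 - 4x^2 - 250x - 525. By the rational root theorem (leading coefficient 1), any rational root is an integer divisor of 525: try ±1, ±2, ... in turn.
Test x = 1: value = -768 ≠ 0.
Test x = -1: value = -288 ≠ 0.
Test x = 3: value = -960 ≠ 0.
Test x = -3: value = 0 ✓, so (x + 3) is a factor.
Synthetic division by (x + 3): bring down 1; 1(-3) + 10 = 7; 7(-3) - 4 = -25; (-25)(-3) - 250 = -175; (-175)(-3) - 525 = 0 → quotient x^3 + 7x^2 - 25x - 175, remainder 0.
Continue with the quotient x^3 + 7x^2 - 25x - 175 (candidates must divide 175).
Test x = 5: value = 0 ✓, so (x - 5) is a factor.
Synthetic division by (x - 5): bring down 1; 1(5) + 7 = 12; 12(5) - 25 = 35; 35(5) - 175 = 0 → quotient x^2 + 12x + 35, remainder 0.
Solve the quadratic x^2 + 12x + 35 = 0: discriminant = 12^2 - 4(1)(35) = 144 - 140 = 4.
sqrt(4) = 2, so x = (-12 ± 2)/2: x = -5 or x = -7.
Collecting all roots found:

x = -7, x = -5, x = -3, x = 5


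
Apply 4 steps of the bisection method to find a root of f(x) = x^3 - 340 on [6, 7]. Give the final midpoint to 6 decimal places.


f(x) = x^3 - 340
f(6) = -124 < 0
f(7) = 3 > 0

Step 1: midpoint = (6.000000 + 7.000000)/2 = 6.500000
  f(6.500000) = -65.375000
  f(mid) < 0, so root is in [6.500000, 7.000000]

Step 2: midpoint = (6.500000 + 7.000000)/2 = 6.750000
  f(6.750000) = -32.453125
  f(mid) < 0, so root is in [6.750000, 7.000000]

Step 3: midpoint = (6.750000 + 7.000000)/2 = 6.875000
  f(6.875000) = -15.048828
  f(mid) < 0, so root is in [6.875000, 7.000000]

Step 4: midpoint = (6.875000 + 7.000000)/2 = 6.937500
  f(6.937500) = -6.105713
  f(mid) < 0, so root is in [6.937500, 7.000000]

midpoint = 6.937500


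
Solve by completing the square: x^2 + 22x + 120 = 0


Start: x^2 + 22x + 120 = 0
Move constant: x^2 + 22x = -120
Half of 22 is 11, squared is 121
Add 121 to both sides: x^2 + 22x + 121 = 1
(x + 11)^2 = 1
x + 11 = ±1
x = -11 + 1 = -10 or x = -11 - 1 = -12

x = -12, x = -10


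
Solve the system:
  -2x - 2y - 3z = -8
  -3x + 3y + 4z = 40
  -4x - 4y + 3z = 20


Using Cramer's rule. Expand each determinant along the first row.
D  = (-2)*[3*3 - 4*(-4)] - (-2)*[(-3)*3 - 4*(-4)] + (-3)*[(-3)*(-4) - 3*(-4)]
  = (-2)*(25) - (-2)*(7) + (-3)*(24) = -108
Dx = (-8)*[3*3 - 4*(-4)] - (-2)*[40*3 - 4*20] + (-3)*[40*(-4) - 3*20]
  = (-8)*(25) - (-2)*(40) + (-3)*(-220) = 540
Dy = (-2)*[40*3 - 4*20] - (-8)*[(-3)*3 - 4*(-4)] + (-3)*[(-3)*20 - 40*(-4)]
  = (-2)*(40) - (-8)*(7) + (-3)*(100) = -324
Dz = (-2)*[3*20 - 40*(-4)] - (-2)*[(-3)*20 - 40*(-4)] + (-8)*[(-3)*(-4) - 3*(-4)]
  = (-2)*(220) - (-2)*(100) + (-8)*(24) = -432
x = Dx/D = 540/-108 = -5, y = Dy/D = -324/-108 = 3, z = Dz/D = -432/-108 = 4
Check eq1: (-2)(-5) + (-2)(3) + (-3)(4) = -8 = -8 ✓
Check eq2: (-3)(-5) + (3)(3) + (4)(4) = 40 = 40 ✓
Check eq3: (-4)(-5) + (-4)(3) + (3)(4) = 20 = 20 ✓

x = -5, y = 3, z = 4


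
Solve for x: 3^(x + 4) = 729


Express both sides with the same base.
729 = 3^6
Since the bases match, equate exponents: x + 4 = 6
So x = 6 - (4) = 2

x = 2


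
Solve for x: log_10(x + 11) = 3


Convert to exponential form: x + 11 = 10^3 = 1000
x = 1000 - 11 = 989
Check: log_10(989 + 11) = log_10(1000) = log_10(1000) = 3 ✓

x = 989


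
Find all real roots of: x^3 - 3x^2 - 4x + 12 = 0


Let p(x) = x^3 - 3x^2 - 4x + 12. By the rational root theorem (leading coefficient 1), any rational root is an integer divisor of 12: try ±1, ±2, ... in turn.
Test x = 1: value = 6 ≠ 0.
Test x = -1: value = 12 ≠ 0.
Test x = 2: value = 0 ✓, so (x - 2) is a factor.
Synthetic division by (x - 2): bring down 1; 1(2) - 3 = -1; (-1)(2) - 4 = -6; (-6)(2) + 12 = 0 → quotient x^2 - x - 6, remainder 0.
Solve the quadratic x^2 - x - 6 = 0: discriminant = (-1)^2 - 4(1)(-6) = 1 + 24 = 25.
sqrt(25) = 5, so x = (1 ± 5)/2: x = 3 or x = -2.

x = -2, x = 2, x = 3


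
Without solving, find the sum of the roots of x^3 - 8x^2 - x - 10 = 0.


By Vieta's formulas for x^3 + bx^2 + cx + d = 0:
  r1 + r2 + r3 = -b/a = 8
  r1*r2 + r1*r3 + r2*r3 = c/a = -1
  r1*r2*r3 = -d/a = 10


Sum = 8


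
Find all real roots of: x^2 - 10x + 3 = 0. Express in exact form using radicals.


Using the quadratic formula: x = (-b ± sqrt(b^2 - 4ac)) / (2a)
Here a = 1, b = -10, c = 3
Discriminant = b^2 - 4ac = (-10)^2 - 4(1)(3) = 100 - 12 = 88
Since discriminant = 88 > 0, there are two real roots.
x = (10 ± 2*sqrt(22)) / 2
Simplifying: x = 5 ± sqrt(22)
Numerically: x ≈ 9.6904 or x ≈ 0.3096

x = 5 + sqrt(22) or x = 5 - sqrt(22)


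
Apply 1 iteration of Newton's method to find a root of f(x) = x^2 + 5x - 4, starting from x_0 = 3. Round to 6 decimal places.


Newton's method: x_(n+1) = x_n - f(x_n)/f'(x_n)
f(x) = x^2 + 5x - 4
f'(x) = 2x + 5

Iteration 1:
  f(3.000000) = 20.000000
  f'(3.000000) = 11.000000
  x_1 = 3.000000 - (20.000000)/(11.000000) = 1.181818

x_1 = 1.181818


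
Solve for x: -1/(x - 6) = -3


Multiply both sides by (x - 6): -1 = -3(x - 6)
Distribute: -1 = -3x + 18
-3x = -1 - 18 = -19
x = 19/3

x = 19/3


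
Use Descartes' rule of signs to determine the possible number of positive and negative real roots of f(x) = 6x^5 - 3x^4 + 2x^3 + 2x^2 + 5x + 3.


Descartes' rule of signs:

For positive roots, count sign changes in f(x) = 6x^5 - 3x^4 + 2x^3 + 2x^2 + 5x + 3:
Signs of coefficients: +, -, +, +, +, +
Number of sign changes: 2
Possible positive real roots: 2, 0

For negative roots, examine f(-x) = -6x^5 - 3x^4 - 2x^3 + 2x^2 - 5x + 3:
Signs of coefficients: -, -, -, +, -, +
Number of sign changes: 3
Possible negative real roots: 3, 1

Positive roots: 2 or 0; Negative roots: 3 or 1


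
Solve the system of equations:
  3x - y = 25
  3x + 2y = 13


Using Cramer's rule:
Determinant D = (3)(2) - (3)(-1) = 6 + 3 = 9
Dx = (25)(2) - (13)(-1) = 50 + 13 = 63
Dy = (3)(13) - (3)(25) = 39 - 75 = -36
x = Dx/D = 63/9 = 7
y = Dy/D = -36/9 = -4

x = 7, y = -4


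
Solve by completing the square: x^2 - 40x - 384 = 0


Start: x^2 - 40x - 384 = 0
Move constant: x^2 - 40x = 384
Half of -40 is -20, squared is 400
Add 400 to both sides: x^2 - 40x + 400 = 784
(x - 20)^2 = 784
x - 20 = ±28
x = 20 + 28 = 48 or x = 20 - 28 = -8

x = -8, x = 48


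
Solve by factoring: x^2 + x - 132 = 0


We need two numbers that multiply to -132 and add to 1.
Those numbers are -11 and 12 (since (-11) * 12 = -132 and (-11) + 12 = 1).
So x^2 + x - 132 = (x - 11)(x + 12) = 0
Setting each factor to zero: x = 11 or x = -12

x = -12, x = 11


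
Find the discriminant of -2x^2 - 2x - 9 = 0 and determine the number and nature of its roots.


For ax^2 + bx + c = 0, discriminant D = b^2 - 4ac
Here a = -2, b = -2, c = -9
D = (-2)^2 - 4(-2)(-9) = 4 - 72 = -68

D = -68 < 0
The equation has no real roots (2 complex conjugate roots).

Discriminant = -68, no real roots (2 complex conjugate roots)


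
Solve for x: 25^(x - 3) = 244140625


Express both sides with the same base.
244140625 = 25^6
Since the bases match, equate exponents: x - 3 = 6
So x = 6 - (-3) = 9

x = 9


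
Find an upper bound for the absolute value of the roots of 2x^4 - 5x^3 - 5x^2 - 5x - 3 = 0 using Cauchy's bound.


Cauchy's bound: all roots r satisfy |r| <= 1 + max(|a_i/a_n|) for i = 0,...,n-1
where a_n is the leading coefficient.

Coefficients: [2, -5, -5, -5, -3]
Leading coefficient a_n = 2
Ratios |a_i/a_n|: 5/2, 5/2, 5/2, 3/2
Maximum ratio: 5/2
Cauchy's bound: |r| <= 1 + 5/2 = 7/2

Upper bound = 7/2


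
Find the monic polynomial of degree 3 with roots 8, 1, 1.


A monic polynomial with roots 8, 1, 1 is:
p(x) = (x - 8)(x - 1)(x - 1)
After multiplying by (x - 8): x - 8
After multiplying by (x - 1): x^2 - 9x + 8
After multiplying by (x - 1): x^3 - 10x^2 + 17x - 8

x^3 - 10x^2 + 17x - 8


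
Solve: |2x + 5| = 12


An absolute value equation |expr| = 12 gives two cases:
Case 1: 2x + 5 = 12
  2x = 7, so x = 7/2
Case 2: 2x + 5 = -12
  2x = -17, so x = -17/2

x = -17/2, x = 7/2


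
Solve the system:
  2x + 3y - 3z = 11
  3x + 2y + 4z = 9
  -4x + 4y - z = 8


Using Cramer's rule. Expand each determinant along the first row.
D  = 2*[2*(-1) - 4*4] - 3*[3*(-1) - 4*(-4)] + (-3)*[3*4 - 2*(-4)]
  = 2*(-18) - 3*(13) + (-3)*(20) = -135
Dx = 11*[2*(-1) - 4*4] - 3*[9*(-1) - 4*8] + (-3)*[9*4 - 2*8]
  = 11*(-18) - 3*(-41) + (-3)*(20) = -135
Dy = 2*[9*(-1) - 4*8] - 11*[3*(-1) - 4*(-4)] + (-3)*[3*8 - 9*(-4)]
  = 2*(-41) - 11*(13) + (-3)*(60) = -405
Dz = 2*[2*8 - 9*4] - 3*[3*8 - 9*(-4)] + 11*[3*4 - 2*(-4)]
  = 2*(-20) - 3*(60) + 11*(20) = 0
x = Dx/D = -135/-135 = 1, y = Dy/D = -405/-135 = 3, z = Dz/D = 0/-135 = 0
Check eq1: (2)(1) + (3)(3) + (-3)(0) = 11 = 11 ✓
Check eq2: (3)(1) + (2)(3) + (4)(0) = 9 = 9 ✓
Check eq3: (-4)(1) + (4)(3) + (-1)(0) = 8 = 8 ✓

x = 1, y = 3, z = 0


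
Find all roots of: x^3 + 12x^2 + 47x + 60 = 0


Let p(x) = x^3 + 12x^2 + 47x + 60. By the rational root theorem (leading coefficient 1), any rational root is an integer divisor of 60: try ±1, ±2, ... in turn.
Test x = 1: value = 120 ≠ 0.
Test x = -1: value = 24 ≠ 0.
Test x = 2: value = 210 ≠ 0.
Test x = -2: value = 6 ≠ 0.
Test x = 3: value = 336 ≠ 0.
Test x = -3: value = 0 ✓, so (x + 3) is a factor.
Synthetic division by (x + 3): bring down 1; 1(-3) + 12 = 9; 9(-3) + 47 = 20; 20(-3) + 60 = 0 → quotient x^2 + 9x + 20, remainder 0.
Solve the quadratic x^2 + 9x + 20 = 0: discriminant = 9^2 - 4(1)(20) = 81 - 80 = 1.
sqrt(1) = 1, so x = (-9 ± 1)/2: x = -4 or x = -5.
Collecting all roots found:

x = -5, x = -4, x = -3


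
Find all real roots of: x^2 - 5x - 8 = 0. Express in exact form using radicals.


Using the quadratic formula: x = (-b ± sqrt(b^2 - 4ac)) / (2a)
Here a = 1, b = -5, c = -8
Discriminant = b^2 - 4ac = (-5)^2 - 4(1)(-8) = 25 + 32 = 57
Since discriminant = 57 > 0, there are two real roots.
x = (5 ± sqrt(57)) / 2
Numerically: x ≈ 6.2749 or x ≈ -1.2749

x = (5 + sqrt(57)) / 2 or x = (5 - sqrt(57)) / 2


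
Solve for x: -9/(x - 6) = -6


Multiply both sides by (x - 6): -9 = -6(x - 6)
Distribute: -9 = -6x + 36
-6x = -9 - 36 = -45
x = 15/2

x = 15/2


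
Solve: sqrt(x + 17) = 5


Square both sides: x + 17 = 5^2 = 25
x = 25 - 17 = 8
x = 8
Check: sqrt(1*8 + 17) = sqrt(25) = 5 ✓

x = 8


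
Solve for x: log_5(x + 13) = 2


Convert to exponential form: x + 13 = 5^2 = 25
x = 25 - 13 = 12
Check: log_5(12 + 13) = log_5(25) = log_5(25) = 2 ✓

x = 12


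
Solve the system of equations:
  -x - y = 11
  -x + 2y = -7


Using Cramer's rule:
Determinant D = (-1)(2) - (-1)(-1) = -2 - 1 = -3
Dx = (11)(2) - (-7)(-1) = 22 - 7 = 15
Dy = (-1)(-7) - (-1)(11) = 7 + 11 = 18
x = Dx/D = 15/-3 = -5
y = Dy/D = 18/-3 = -6

x = -5, y = -6


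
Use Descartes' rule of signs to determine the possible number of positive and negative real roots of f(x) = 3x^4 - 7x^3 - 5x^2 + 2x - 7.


Descartes' rule of signs:

For positive roots, count sign changes in f(x) = 3x^4 - 7x^3 - 5x^2 + 2x - 7:
Signs of coefficients: +, -, -, +, -
Number of sign changes: 3
Possible positive real roots: 3, 1

For negative roots, examine f(-x) = 3x^4 + 7x^3 - 5x^2 - 2x - 7:
Signs of coefficients: +, +, -, -, -
Number of sign changes: 1
Possible negative real roots: 1

Positive roots: 3 or 1; Negative roots: 1


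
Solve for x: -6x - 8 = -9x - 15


Starting with: -6x - 8 = -9x - 15
Move all x terms to left: (-6 + 9)x = -15 + 8
Simplify: 3x = -7
Divide both sides by 3: x = -7/3

x = -7/3


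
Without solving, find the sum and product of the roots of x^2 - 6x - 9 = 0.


By Vieta's formulas for ax^2 + bx + c = 0:
  Sum of roots = -b/a
  Product of roots = c/a

Here a = 1, b = -6, c = -9
Sum = -(-6)/1 = 6
Product = -9/1 = -9

Sum = 6, Product = -9


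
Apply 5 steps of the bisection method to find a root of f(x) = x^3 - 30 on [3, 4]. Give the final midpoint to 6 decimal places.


f(x) = x^3 - 30
f(3) = -3 < 0
f(4) = 34 > 0

Step 1: midpoint = (3.000000 + 4.000000)/2 = 3.500000
  f(3.500000) = 12.875000
  f(mid) > 0, so root is in [3.000000, 3.500000]

Step 2: midpoint = (3.000000 + 3.500000)/2 = 3.250000
  f(3.250000) = 4.328125
  f(mid) > 0, so root is in [3.000000, 3.250000]

Step 3: midpoint = (3.000000 + 3.250000)/2 = 3.125000
  f(3.125000) = 0.517578
  f(mid) > 0, so root is in [3.000000, 3.125000]

Step 4: midpoint = (3.000000 + 3.125000)/2 = 3.062500
  f(3.062500) = -1.277100
  f(mid) < 0, so root is in [3.062500, 3.125000]

Step 5: midpoint = (3.062500 + 3.125000)/2 = 3.093750
  f(3.093750) = -0.388824
  f(mid) < 0, so root is in [3.093750, 3.125000]

midpoint = 3.093750


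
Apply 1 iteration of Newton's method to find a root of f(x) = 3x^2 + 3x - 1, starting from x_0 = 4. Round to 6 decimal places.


Newton's method: x_(n+1) = x_n - f(x_n)/f'(x_n)
f(x) = 3x^2 + 3x - 1
f'(x) = 6x + 3

Iteration 1:
  f(4.000000) = 59.000000
  f'(4.000000) = 27.000000
  x_1 = 4.000000 - (59.000000)/(27.000000) = 1.814815

x_1 = 1.814815


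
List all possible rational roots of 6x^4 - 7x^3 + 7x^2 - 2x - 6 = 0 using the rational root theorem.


Rational root theorem: possible roots are ±p/q where:
  p divides the constant term (-6): p ∈ {1, 2, 3, 6}
  q divides the leading coefficient (6): q ∈ {1, 2, 3, 6}

All possible rational roots: -6, -3, -2, -3/2, -1, -2/3, -1/2, -1/3, -1/6, 1/6, 1/3, 1/2, 2/3, 1, 3/2, 2, 3, 6

-6, -3, -2, -3/2, -1, -2/3, -1/2, -1/3, -1/6, 1/6, 1/3, 1/2, 2/3, 1, 3/2, 2, 3, 6


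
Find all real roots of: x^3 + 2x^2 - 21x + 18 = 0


Let p(x) = x^3 + 2x^2 - 21x + 18. By the rational root theorem (leading coefficient 1), any rational root is an integer divisor of 18: try ±1, ±2, ... in turn.
Test x = 1: value = 0 ✓, so (x - 1) is a factor.
Synthetic division by (x - 1): bring down 1; 1(1) + 2 = 3; 3(1) - 21 = -18; (-18)(1) + 18 = 0 → quotient x^2 + 3x - 18, remainder 0.
Solve the quadratic x^2 + 3x - 18 = 0: discriminant = 3^2 - 4(1)(-18) = 9 + 72 = 81.
sqrt(81) = 9, so x = (-3 ± 9)/2: x = 3 or x = -6.

x = -6, x = 1, x = 3


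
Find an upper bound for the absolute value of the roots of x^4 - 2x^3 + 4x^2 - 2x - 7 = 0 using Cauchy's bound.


Cauchy's bound: all roots r satisfy |r| <= 1 + max(|a_i/a_n|) for i = 0,...,n-1
where a_n is the leading coefficient.

Coefficients: [1, -2, 4, -2, -7]
Leading coefficient a_n = 1
Ratios |a_i/a_n|: 2, 4, 2, 7
Maximum ratio: 7
Cauchy's bound: |r| <= 1 + 7 = 8

Upper bound = 8


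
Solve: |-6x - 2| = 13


An absolute value equation |expr| = 13 gives two cases:
Case 1: -6x - 2 = 13
  -6x = 15, so x = -5/2
Case 2: -6x - 2 = -13
  -6x = -11, so x = 11/6

x = -5/2, x = 11/6


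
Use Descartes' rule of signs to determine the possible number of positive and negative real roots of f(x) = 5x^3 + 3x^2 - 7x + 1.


Descartes' rule of signs:

For positive roots, count sign changes in f(x) = 5x^3 + 3x^2 - 7x + 1:
Signs of coefficients: +, +, -, +
Number of sign changes: 2
Possible positive real roots: 2, 0

For negative roots, examine f(-x) = -5x^3 + 3x^2 + 7x + 1:
Signs of coefficients: -, +, +, +
Number of sign changes: 1
Possible negative real roots: 1

Positive roots: 2 or 0; Negative roots: 1


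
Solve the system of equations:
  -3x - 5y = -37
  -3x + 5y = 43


Using Cramer's rule:
Determinant D = (-3)(5) - (-3)(-5) = -15 - 15 = -30
Dx = (-37)(5) - (43)(-5) = -185 + 215 = 30
Dy = (-3)(43) - (-3)(-37) = -129 - 111 = -240
x = Dx/D = 30/-30 = -1
y = Dy/D = -240/-30 = 8

x = -1, y = 8


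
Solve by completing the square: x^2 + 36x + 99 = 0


Start: x^2 + 36x + 99 = 0
Move constant: x^2 + 36x = -99
Half of 36 is 18, squared is 324
Add 324 to both sides: x^2 + 36x + 324 = 225
(x + 18)^2 = 225
x + 18 = ±15
x = -18 + 15 = -3 or x = -18 - 15 = -33

x = -33, x = -3


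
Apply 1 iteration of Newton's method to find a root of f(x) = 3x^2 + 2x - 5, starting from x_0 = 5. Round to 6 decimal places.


Newton's method: x_(n+1) = x_n - f(x_n)/f'(x_n)
f(x) = 3x^2 + 2x - 5
f'(x) = 6x + 2

Iteration 1:
  f(5.000000) = 80.000000
  f'(5.000000) = 32.000000
  x_1 = 5.000000 - (80.000000)/(32.000000) = 2.500000

x_1 = 2.500000


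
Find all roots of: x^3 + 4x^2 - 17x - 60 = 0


Let p(x) = x^3 + 4x^2 - 17x - 60. By the rational root theorem (leading coefficient 1), any rational root is an integer divisor of 60: try ±1, ±2, ... in turn.
Test x = 1: value = -72 ≠ 0.
Test x = -1: value = -40 ≠ 0.
Test x = 2: value = -70 ≠ 0.
Test x = -2: value = -18 ≠ 0.
Test x = 3: value = -48 ≠ 0.
Test x = -3: value = 0 ✓, so (x + 3) is a factor.
Synthetic division by (x + 3): bring down 1; 1(-3) + 4 = 1; 1(-3) - 17 = -20; (-20)(-3) - 60 = 0 → quotient x^2 + x - 20, remainder 0.
Solve the quadratic x^2 + x - 20 = 0: discriminant = 1^2 - 4(1)(-20) = 1 + 80 = 81.
sqrt(81) = 9, so x = (-1 ± 9)/2: x = 4 or x = -5.
Collecting all roots found:

x = -5, x = -3, x = 4


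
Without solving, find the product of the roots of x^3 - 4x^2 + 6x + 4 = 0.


By Vieta's formulas for x^3 + bx^2 + cx + d = 0:
  r1 + r2 + r3 = -b/a = 4
  r1*r2 + r1*r3 + r2*r3 = c/a = 6
  r1*r2*r3 = -d/a = -4


Product = -4


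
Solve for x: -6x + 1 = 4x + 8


Starting with: -6x + 1 = 4x + 8
Move all x terms to left: (-6 - 4)x = 8 - 1
Simplify: -10x = 7
Divide both sides by -10: x = -7/10

x = -7/10


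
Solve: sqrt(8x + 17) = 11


Square both sides: 8x + 17 = 11^2 = 121
8x = 121 - 17 = 104
x = 13
Check: sqrt(8*13 + 17) = sqrt(121) = 11 ✓

x = 13


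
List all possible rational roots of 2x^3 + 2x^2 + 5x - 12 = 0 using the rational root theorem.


Rational root theorem: possible roots are ±p/q where:
  p divides the constant term (-12): p ∈ {1, 2, 3, 4, 6, 12}
  q divides the leading coefficient (2): q ∈ {1, 2}

All possible rational roots: -12, -6, -4, -3, -2, -3/2, -1, -1/2, 1/2, 1, 3/2, 2, 3, 4, 6, 12

-12, -6, -4, -3, -2, -3/2, -1, -1/2, 1/2, 1, 3/2, 2, 3, 4, 6, 12


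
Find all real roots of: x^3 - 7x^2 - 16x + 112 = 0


Let p(x) = x^3 - 7x^2 - 16x + 112. By the rational root theorem (leading coefficient 1), any rational root is an integer divisor of 112: try ±1, ±2, ... in turn.
Test x = 1: value = 90 ≠ 0.
Test x = -1: value = 120 ≠ 0.
Test x = 2: value = 60 ≠ 0.
Test x = -2: value = 108 ≠ 0.
Test x = 4: value = 0 ✓, so (x - 4) is a factor.
Synthetic division by (x - 4): bring down 1; 1(4) - 7 = -3; (-3)(4) - 16 = -28; (-28)(4) + 112 = 0 → quotient x^2 - 3x - 28, remainder 0.
Solve the quadratic x^2 - 3x - 28 = 0: discriminant = (-3)^2 - 4(1)(-28) = 9 + 112 = 121.
sqrt(121) = 11, so x = (3 ± 11)/2: x = 7 or x = -4.

x = -4, x = 4, x = 7


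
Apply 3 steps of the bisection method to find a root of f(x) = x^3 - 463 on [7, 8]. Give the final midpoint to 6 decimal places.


f(x) = x^3 - 463
f(7) = -120 < 0
f(8) = 49 > 0

Step 1: midpoint = (7.000000 + 8.000000)/2 = 7.500000
  f(7.500000) = -41.125000
  f(mid) < 0, so root is in [7.500000, 8.000000]

Step 2: midpoint = (7.500000 + 8.000000)/2 = 7.750000
  f(7.750000) = 2.484375
  f(mid) > 0, so root is in [7.500000, 7.750000]

Step 3: midpoint = (7.500000 + 7.750000)/2 = 7.625000
  f(7.625000) = -19.677734
  f(mid) < 0, so root is in [7.625000, 7.750000]

midpoint = 7.625000


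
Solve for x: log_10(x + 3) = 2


Convert to exponential form: x + 3 = 10^2 = 100
x = 100 - 3 = 97
Check: log_10(97 + 3) = log_10(100) = log_10(100) = 2 ✓

x = 97


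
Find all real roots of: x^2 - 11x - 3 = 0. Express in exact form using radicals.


Using the quadratic formula: x = (-b ± sqrt(b^2 - 4ac)) / (2a)
Here a = 1, b = -11, c = -3
Discriminant = b^2 - 4ac = (-11)^2 - 4(1)(-3) = 121 + 12 = 133
Since discriminant = 133 > 0, there are two real roots.
x = (11 ± sqrt(133)) / 2
Numerically: x ≈ 11.2663 or x ≈ -0.2663

x = (11 + sqrt(133)) / 2 or x = (11 - sqrt(133)) / 2


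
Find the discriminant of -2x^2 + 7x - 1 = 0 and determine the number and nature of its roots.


For ax^2 + bx + c = 0, discriminant D = b^2 - 4ac
Here a = -2, b = 7, c = -1
D = (7)^2 - 4(-2)(-1) = 49 - 8 = 41

D = 41 > 0 but not a perfect square
The equation has 2 distinct real irrational roots.

Discriminant = 41, 2 distinct real irrational roots


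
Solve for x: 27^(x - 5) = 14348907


Express both sides with the same base.
14348907 = 27^5
Since the bases match, equate exponents: x - 5 = 5
So x = 5 - (-5) = 10

x = 10


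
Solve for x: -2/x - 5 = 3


Subtract -5 from both sides: -2/x = 8
Multiply both sides by x: -2 = 8 * x
Divide by 8: x = -1/4

x = -1/4


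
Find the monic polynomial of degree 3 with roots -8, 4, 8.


A monic polynomial with roots -8, 4, 8 is:
p(x) = (x + 8)(x - 4)(x - 8)
After multiplying by (x + 8): x + 8
After multiplying by (x - 4): x^2 + 4x - 32
After multiplying by (x - 8): x^3 - 4x^2 - 64x + 256

x^3 - 4x^2 - 64x + 256


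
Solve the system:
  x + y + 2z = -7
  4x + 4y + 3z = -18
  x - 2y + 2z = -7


Using Cramer's rule. Expand each determinant along the first row.
D  = 1*[4*2 - 3*(-2)] - 1*[4*2 - 3*1] + 2*[4*(-2) - 4*1]
  = 1*(14) - 1*(5) + 2*(-12) = -15
Dx = (-7)*[4*2 - 3*(-2)] - 1*[(-18)*2 - 3*(-7)] + 2*[(-18)*(-2) - 4*(-7)]
  = (-7)*(14) - 1*(-15) + 2*(64) = 45
Dy = 1*[(-18)*2 - 3*(-7)] - (-7)*[4*2 - 3*1] + 2*[4*(-7) - (-18)*1]
  = 1*(-15) - (-7)*(5) + 2*(-10) = 0
Dz = 1*[4*(-7) - (-18)*(-2)] - 1*[4*(-7) - (-18)*1] + (-7)*[4*(-2) - 4*1]
  = 1*(-64) - 1*(-10) + (-7)*(-12) = 30
x = Dx/D = 45/-15 = -3, y = Dy/D = 0/-15 = 0, z = Dz/D = 30/-15 = -2
Check eq1: (1)(-3) + (1)(0) + (2)(-2) = -7 = -7 ✓
Check eq2: (4)(-3) + (4)(0) + (3)(-2) = -18 = -18 ✓
Check eq3: (1)(-3) + (-2)(0) + (2)(-2) = -7 = -7 ✓

x = -3, y = 0, z = -2


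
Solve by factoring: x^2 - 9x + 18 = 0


We need two numbers that multiply to 18 and add to -9.
Those numbers are -6 and -3 (since (-6) * (-3) = 18 and (-6) + (-3) = -9).
So x^2 - 9x + 18 = (x - 6)(x - 3) = 0
Setting each factor to zero: x = 6 or x = 3

x = 3, x = 6


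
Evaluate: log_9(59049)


We need the exponent such that 9^? = 59049
9^5 = 59049
Therefore log_9(59049) = 5

5


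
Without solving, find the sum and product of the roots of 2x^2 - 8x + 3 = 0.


By Vieta's formulas for ax^2 + bx + c = 0:
  Sum of roots = -b/a
  Product of roots = c/a

Here a = 2, b = -8, c = 3
Sum = -(-8)/2 = 4
Product = 3/2 = 3/2

Sum = 4, Product = 3/2


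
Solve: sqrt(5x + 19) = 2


Square both sides: 5x + 19 = 2^2 = 4
5x = 4 - 19 = -15
x = -3
Check: sqrt(5*(-3) + 19) = sqrt(4) = 2 ✓

x = -3


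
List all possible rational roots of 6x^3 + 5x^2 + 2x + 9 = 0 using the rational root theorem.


Rational root theorem: possible roots are ±p/q where:
  p divides the constant term (9): p ∈ {1, 3, 9}
  q divides the leading coefficient (6): q ∈ {1, 2, 3, 6}

All possible rational roots: -9, -9/2, -3, -3/2, -1, -1/2, -1/3, -1/6, 1/6, 1/3, 1/2, 1, 3/2, 3, 9/2, 9

-9, -9/2, -3, -3/2, -1, -1/2, -1/3, -1/6, 1/6, 1/3, 1/2, 1, 3/2, 3, 9/2, 9


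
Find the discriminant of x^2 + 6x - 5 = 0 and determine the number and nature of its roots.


For ax^2 + bx + c = 0, discriminant D = b^2 - 4ac
Here a = 1, b = 6, c = -5
D = (6)^2 - 4(1)(-5) = 36 + 20 = 56

D = 56 > 0 but not a perfect square
The equation has 2 distinct real irrational roots.

Discriminant = 56, 2 distinct real irrational roots


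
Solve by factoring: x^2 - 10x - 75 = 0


We need two numbers that multiply to -75 and add to -10.
Those numbers are 5 and -15 (since 5 * (-15) = -75 and 5 + (-15) = -10).
So x^2 - 10x - 75 = (x + 5)(x - 15) = 0
Setting each factor to zero: x = -5 or x = 15

x = -5, x = 15
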